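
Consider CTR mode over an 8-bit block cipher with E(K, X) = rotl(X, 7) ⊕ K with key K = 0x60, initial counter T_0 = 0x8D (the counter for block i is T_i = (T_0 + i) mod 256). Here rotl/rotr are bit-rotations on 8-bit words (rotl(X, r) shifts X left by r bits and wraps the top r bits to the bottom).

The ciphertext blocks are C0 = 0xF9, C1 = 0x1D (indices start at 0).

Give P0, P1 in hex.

CTR decryption: S_i = E(K, T_i) where T_i is the counter for block i; P_i = C_i ⊕ S_i.
P0: T = 0x8D, S = E(K, T) = 0xA6; 0xF9 ⊕ 0xA6 = 0x5F.
P1: T = 0x8E, S = E(K, T) = 0x27; 0x1D ⊕ 0x27 = 0x3A.

P0 = 0x5F, P1 = 0x3A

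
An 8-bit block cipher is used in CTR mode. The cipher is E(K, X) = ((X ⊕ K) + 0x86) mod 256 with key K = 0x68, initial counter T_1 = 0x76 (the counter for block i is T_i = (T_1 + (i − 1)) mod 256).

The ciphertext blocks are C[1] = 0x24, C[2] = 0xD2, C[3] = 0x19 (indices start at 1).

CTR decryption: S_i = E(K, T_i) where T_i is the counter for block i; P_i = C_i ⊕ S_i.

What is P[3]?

P[3] = 0x8F

P[3]: T = 0x78, S = E(K, T) = 0x96; 0x19 ⊕ 0x96 = 0x8F.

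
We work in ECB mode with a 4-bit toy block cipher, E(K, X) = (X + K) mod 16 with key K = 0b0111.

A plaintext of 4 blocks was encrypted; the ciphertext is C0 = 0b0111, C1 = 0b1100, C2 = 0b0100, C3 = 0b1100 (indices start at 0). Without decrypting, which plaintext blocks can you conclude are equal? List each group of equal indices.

ECB encrypts each block independently with the same key, so equal ciphertext blocks imply equal plaintext blocks.
C1 = C3 = 0b1100, so P1 = P3.

P1 = P3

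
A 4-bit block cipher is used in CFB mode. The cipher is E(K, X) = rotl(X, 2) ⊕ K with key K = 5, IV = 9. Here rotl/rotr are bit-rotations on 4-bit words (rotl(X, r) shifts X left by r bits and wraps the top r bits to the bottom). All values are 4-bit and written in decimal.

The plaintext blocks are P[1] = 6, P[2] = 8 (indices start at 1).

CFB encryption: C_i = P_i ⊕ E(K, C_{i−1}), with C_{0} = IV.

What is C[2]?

C[2] = 8

C[1]: E(K, 9) = 3; 6 ⊕ 3 = 5.
C[2]: E(K, 5) = 0; 8 ⊕ 0 = 8.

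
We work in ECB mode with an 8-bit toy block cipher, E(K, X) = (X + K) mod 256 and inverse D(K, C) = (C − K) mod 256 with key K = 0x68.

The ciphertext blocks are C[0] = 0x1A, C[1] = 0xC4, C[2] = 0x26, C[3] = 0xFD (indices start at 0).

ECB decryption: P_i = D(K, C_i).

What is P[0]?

P[0]: D(K, 0x1A) = 0xB2.

P[0] = 0xB2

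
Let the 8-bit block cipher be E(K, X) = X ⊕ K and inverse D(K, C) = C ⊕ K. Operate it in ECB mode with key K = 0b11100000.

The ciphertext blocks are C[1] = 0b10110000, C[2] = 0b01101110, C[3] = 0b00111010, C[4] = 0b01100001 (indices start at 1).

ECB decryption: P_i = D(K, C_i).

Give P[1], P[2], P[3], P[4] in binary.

P[1] = 0b01010000, P[2] = 0b10001110, P[3] = 0b11011010, P[4] = 0b10000001

P[1]: D(K, 0b10110000) = 0b01010000.
P[2]: D(K, 0b01101110) = 0b10001110.
P[3]: D(K, 0b00111010) = 0b11011010.
P[4]: D(K, 0b01100001) = 0b10000001.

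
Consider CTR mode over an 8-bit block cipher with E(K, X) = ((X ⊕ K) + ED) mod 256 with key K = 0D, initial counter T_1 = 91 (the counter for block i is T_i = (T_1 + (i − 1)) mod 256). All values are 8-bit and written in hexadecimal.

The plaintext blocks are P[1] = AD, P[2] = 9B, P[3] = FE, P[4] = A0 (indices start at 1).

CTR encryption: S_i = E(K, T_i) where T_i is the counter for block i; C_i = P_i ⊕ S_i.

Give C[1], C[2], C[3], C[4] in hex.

C[1]: T = 91, S = E(K, T) = 89; AD ⊕ 89 = 24.
C[2]: T = 92, S = E(K, T) = 8C; 9B ⊕ 8C = 17.
C[3]: T = 93, S = E(K, T) = 8B; FE ⊕ 8B = 75.
C[4]: T = 94, S = E(K, T) = 86; A0 ⊕ 86 = 26.

C[1] = 24, C[2] = 17, C[3] = 75, C[4] = 26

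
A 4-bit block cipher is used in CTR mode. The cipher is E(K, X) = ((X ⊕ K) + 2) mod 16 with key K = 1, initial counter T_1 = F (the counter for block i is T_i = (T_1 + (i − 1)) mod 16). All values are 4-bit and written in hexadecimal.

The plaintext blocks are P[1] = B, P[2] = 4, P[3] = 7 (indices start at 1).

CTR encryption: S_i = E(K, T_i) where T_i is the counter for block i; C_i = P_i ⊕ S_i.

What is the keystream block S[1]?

C[1]: T = F, S = E(K, T) = 0; B ⊕ 0 = B.
So S[1] = 0.

0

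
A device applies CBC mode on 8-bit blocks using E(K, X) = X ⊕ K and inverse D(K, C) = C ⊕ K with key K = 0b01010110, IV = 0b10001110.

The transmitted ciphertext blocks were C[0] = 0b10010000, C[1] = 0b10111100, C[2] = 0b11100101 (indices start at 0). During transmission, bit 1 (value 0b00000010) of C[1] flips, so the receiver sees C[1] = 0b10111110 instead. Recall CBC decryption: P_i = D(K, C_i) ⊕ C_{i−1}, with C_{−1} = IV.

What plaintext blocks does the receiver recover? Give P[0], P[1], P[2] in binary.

Only C[1] changed, to 0b10111110. In CBC, a change in C_i garbles P_i and flips the same bit in P_{i+1}. Decrypting the received ciphertext:
P[0]: D(K, 0b10010000) = 0b11000110; 0b11000110 ⊕ 0b10001110 = 0b01001000.
P[1]: D(K, 0b10111110) = 0b11101000; 0b11101000 ⊕ 0b10010000 = 0b01111000.
P[2]: D(K, 0b11100101) = 0b10110011; 0b10110011 ⊕ 0b10111110 = 0b00001101.
Blocks that differ from the original plaintext: P[1], P[2].

P[0] = 0b01001000, P[1] = 0b01111000, P[2] = 0b00001101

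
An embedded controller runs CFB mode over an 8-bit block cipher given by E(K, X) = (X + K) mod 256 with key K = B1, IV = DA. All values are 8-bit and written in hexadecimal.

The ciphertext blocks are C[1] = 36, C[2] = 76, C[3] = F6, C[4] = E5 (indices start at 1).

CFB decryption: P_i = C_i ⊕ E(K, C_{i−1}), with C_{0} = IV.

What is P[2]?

P[2]: E(K, 36) = E7; 76 ⊕ E7 = 91.

P[2] = 91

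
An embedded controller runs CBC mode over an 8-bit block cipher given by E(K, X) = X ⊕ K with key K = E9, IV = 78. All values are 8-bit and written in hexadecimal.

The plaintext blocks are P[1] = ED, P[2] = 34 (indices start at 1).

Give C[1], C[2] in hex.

CBC encryption: C_i = E(K, P_i ⊕ C_{i−1}), with C_{0} = IV.
C[1]: P[1] ⊕ 78 = 95; E(K, 95) = 7C.
C[2]: P[2] ⊕ 7C = 48; E(K, 48) = A1.

C[1] = 7C, C[2] = A1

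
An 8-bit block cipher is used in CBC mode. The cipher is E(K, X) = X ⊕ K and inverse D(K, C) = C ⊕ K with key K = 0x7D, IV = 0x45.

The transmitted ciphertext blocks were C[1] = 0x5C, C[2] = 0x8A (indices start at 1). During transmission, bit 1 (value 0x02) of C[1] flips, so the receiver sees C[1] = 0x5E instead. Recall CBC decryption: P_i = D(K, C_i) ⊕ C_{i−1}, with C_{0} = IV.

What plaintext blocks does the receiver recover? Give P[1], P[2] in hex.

P[1] = 0x66, P[2] = 0xA9

Only C[1] changed, to 0x5E. In CBC, a change in C_i garbles P_i and flips the same bit in P_{i+1}. Decrypting the received ciphertext:
P[1]: D(K, 0x5E) = 0x23; 0x23 ⊕ 0x45 = 0x66.
P[2]: D(K, 0x8A) = 0xF7; 0xF7 ⊕ 0x5E = 0xA9.
Blocks that differ from the original plaintext: P[1], P[2].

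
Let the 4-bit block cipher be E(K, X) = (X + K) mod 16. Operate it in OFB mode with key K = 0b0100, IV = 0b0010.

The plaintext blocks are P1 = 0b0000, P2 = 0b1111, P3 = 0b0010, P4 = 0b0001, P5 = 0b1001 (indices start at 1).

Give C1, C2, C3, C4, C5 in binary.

C1 = 0b0110, C2 = 0b0101, C3 = 0b1100, C4 = 0b0011, C5 = 0b1111

OFB encryption: S_i = E(K, S_{i−1}) with S_{0} = IV; C_i = P_i ⊕ S_i.
C1: S = E(K, 0b0010) = 0b0110; 0b0000 ⊕ 0b0110 = 0b0110.
C2: S = E(K, 0b0110) = 0b1010; 0b1111 ⊕ 0b1010 = 0b0101.
C3: S = E(K, 0b1010) = 0b1110; 0b0010 ⊕ 0b1110 = 0b1100.
C4: S = E(K, 0b1110) = 0b0010; 0b0001 ⊕ 0b0010 = 0b0011.
C5: S = E(K, 0b0010) = 0b0110; 0b1001 ⊕ 0b0110 = 0b1111.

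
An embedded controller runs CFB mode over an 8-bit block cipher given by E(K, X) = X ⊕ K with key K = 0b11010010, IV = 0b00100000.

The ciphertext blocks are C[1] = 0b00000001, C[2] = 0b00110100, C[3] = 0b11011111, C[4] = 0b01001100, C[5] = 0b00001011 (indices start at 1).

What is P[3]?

P[3] = 0b00111001

CFB decryption: P_i = C_i ⊕ E(K, C_{i−1}), with C_{0} = IV.
P[3]: E(K, 0b00110100) = 0b11100110; 0b11011111 ⊕ 0b11100110 = 0b00111001.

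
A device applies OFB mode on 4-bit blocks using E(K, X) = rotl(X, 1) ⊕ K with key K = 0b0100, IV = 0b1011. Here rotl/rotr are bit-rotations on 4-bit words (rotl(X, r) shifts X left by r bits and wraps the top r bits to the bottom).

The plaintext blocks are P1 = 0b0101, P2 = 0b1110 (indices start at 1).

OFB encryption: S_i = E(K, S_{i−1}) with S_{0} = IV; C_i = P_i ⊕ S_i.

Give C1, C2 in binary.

C1 = 0b0110, C2 = 0b1100

C1: S = E(K, 0b1011) = 0b0011; 0b0101 ⊕ 0b0011 = 0b0110.
C2: S = E(K, 0b0011) = 0b0010; 0b1110 ⊕ 0b0010 = 0b1100.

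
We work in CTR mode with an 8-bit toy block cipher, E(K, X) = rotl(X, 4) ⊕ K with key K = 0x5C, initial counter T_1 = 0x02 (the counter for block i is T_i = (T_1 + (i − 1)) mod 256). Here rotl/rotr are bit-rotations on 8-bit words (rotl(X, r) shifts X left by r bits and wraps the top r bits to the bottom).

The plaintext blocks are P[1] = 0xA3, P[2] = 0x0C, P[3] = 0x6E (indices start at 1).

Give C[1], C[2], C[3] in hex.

C[1] = 0xDF, C[2] = 0x60, C[3] = 0x72

CTR encryption: S_i = E(K, T_i) where T_i is the counter for block i; C_i = P_i ⊕ S_i.
C[1]: T = 0x02, S = E(K, T) = 0x7C; 0xA3 ⊕ 0x7C = 0xDF.
C[2]: T = 0x03, S = E(K, T) = 0x6C; 0x0C ⊕ 0x6C = 0x60.
C[3]: T = 0x04, S = E(K, T) = 0x1C; 0x6E ⊕ 0x1C = 0x72.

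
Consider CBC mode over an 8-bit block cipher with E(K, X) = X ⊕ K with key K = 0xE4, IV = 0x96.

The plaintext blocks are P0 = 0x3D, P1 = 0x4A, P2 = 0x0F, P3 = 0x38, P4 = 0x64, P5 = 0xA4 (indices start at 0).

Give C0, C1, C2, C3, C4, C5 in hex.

CBC encryption: C_i = E(K, P_i ⊕ C_{i−1}), with C_{−1} = IV.
C0: P0 ⊕ 0x96 = 0xAB; E(K, 0xAB) = 0x4F.
C1: P1 ⊕ 0x4F = 0x05; E(K, 0x05) = 0xE1.
C2: P2 ⊕ 0xE1 = 0xEE; E(K, 0xEE) = 0x0A.
C3: P3 ⊕ 0x0A = 0x32; E(K, 0x32) = 0xD6.
C4: P4 ⊕ 0xD6 = 0xB2; E(K, 0xB2) = 0x56.
C5: P5 ⊕ 0x56 = 0xF2; E(K, 0xF2) = 0x16.

C0 = 0x4F, C1 = 0xE1, C2 = 0x0A, C3 = 0xD6, C4 = 0x56, C5 = 0x16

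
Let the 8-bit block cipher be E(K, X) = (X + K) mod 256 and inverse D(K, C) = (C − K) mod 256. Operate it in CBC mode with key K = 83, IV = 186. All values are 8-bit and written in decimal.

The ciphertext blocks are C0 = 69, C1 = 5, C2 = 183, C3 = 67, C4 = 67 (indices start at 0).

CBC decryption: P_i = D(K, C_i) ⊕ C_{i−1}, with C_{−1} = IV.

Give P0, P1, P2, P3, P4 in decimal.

P0: D(K, 69) = 242; 242 ⊕ 186 = 72.
P1: D(K, 5) = 178; 178 ⊕ 69 = 247.
P2: D(K, 183) = 100; 100 ⊕ 5 = 97.
P3: D(K, 67) = 240; 240 ⊕ 183 = 71.
P4: D(K, 67) = 240; 240 ⊕ 67 = 179.

P0 = 72, P1 = 247, P2 = 97, P3 = 71, P4 = 179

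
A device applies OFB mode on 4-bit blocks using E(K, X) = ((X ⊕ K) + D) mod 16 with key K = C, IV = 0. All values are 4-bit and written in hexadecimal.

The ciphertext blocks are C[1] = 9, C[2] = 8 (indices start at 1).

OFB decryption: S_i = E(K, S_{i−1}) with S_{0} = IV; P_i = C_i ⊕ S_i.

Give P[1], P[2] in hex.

P[1]: S = E(K, 0) = 9; 9 ⊕ 9 = 0.
P[2]: S = E(K, 9) = 2; 8 ⊕ 2 = A.

P[1] = 0, P[2] = A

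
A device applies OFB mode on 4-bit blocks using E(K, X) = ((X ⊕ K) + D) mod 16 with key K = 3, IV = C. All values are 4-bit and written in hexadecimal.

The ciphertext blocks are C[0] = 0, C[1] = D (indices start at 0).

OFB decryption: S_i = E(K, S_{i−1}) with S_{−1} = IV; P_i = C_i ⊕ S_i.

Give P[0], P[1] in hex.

P[0]: S = E(K, C) = C; 0 ⊕ C = C.
P[1]: S = E(K, C) = C; D ⊕ C = 1.

P[0] = C, P[1] = 1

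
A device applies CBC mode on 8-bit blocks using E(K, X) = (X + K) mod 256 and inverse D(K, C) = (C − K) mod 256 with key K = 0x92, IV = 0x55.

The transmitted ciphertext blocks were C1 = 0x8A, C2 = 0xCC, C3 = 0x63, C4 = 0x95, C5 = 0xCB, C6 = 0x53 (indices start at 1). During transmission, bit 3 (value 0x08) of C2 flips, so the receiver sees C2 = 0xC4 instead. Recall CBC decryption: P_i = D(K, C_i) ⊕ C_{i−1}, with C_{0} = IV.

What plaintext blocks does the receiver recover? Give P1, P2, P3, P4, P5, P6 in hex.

Only C2 changed, to 0xC4. In CBC, a change in C_i garbles P_i and flips the same bit in P_{i+1}. Decrypting the received ciphertext:
P1: D(K, 0x8A) = 0xF8; 0xF8 ⊕ 0x55 = 0xAD.
P2: D(K, 0xC4) = 0x32; 0x32 ⊕ 0x8A = 0xB8.
P3: D(K, 0x63) = 0xD1; 0xD1 ⊕ 0xC4 = 0x15.
P4: D(K, 0x95) = 0x03; 0x03 ⊕ 0x63 = 0x60.
P5: D(K, 0xCB) = 0x39; 0x39 ⊕ 0x95 = 0xAC.
P6: D(K, 0x53) = 0xC1; 0xC1 ⊕ 0xCB = 0x0A.
Blocks that differ from the original plaintext: P2, P3.

P1 = 0xAD, P2 = 0xB8, P3 = 0x15, P4 = 0x60, P5 = 0xAC, P6 = 0x0A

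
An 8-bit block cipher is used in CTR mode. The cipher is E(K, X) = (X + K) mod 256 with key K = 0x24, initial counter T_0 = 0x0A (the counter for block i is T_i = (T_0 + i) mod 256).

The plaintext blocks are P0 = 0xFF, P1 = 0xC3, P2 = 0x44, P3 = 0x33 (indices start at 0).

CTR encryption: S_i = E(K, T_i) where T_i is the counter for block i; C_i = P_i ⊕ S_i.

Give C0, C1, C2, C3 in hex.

C0: T = 0x0A, S = E(K, T) = 0x2E; 0xFF ⊕ 0x2E = 0xD1.
C1: T = 0x0B, S = E(K, T) = 0x2F; 0xC3 ⊕ 0x2F = 0xEC.
C2: T = 0x0C, S = E(K, T) = 0x30; 0x44 ⊕ 0x30 = 0x74.
C3: T = 0x0D, S = E(K, T) = 0x31; 0x33 ⊕ 0x31 = 0x02.

C0 = 0xD1, C1 = 0xEC, C2 = 0x74, C3 = 0x02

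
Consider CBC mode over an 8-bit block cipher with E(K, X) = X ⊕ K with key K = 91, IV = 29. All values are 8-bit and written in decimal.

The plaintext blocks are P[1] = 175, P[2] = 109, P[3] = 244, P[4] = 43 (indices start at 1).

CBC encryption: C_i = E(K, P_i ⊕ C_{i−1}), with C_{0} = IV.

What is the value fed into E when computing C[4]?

91

C[1]: P[1] ⊕ 29 = 178; E(K, 178) = 233.
C[2]: P[2] ⊕ 233 = 132; E(K, 132) = 223.
C[3]: P[3] ⊕ 223 = 43; E(K, 43) = 112.
C[4]: P[4] ⊕ 112 = 91; E(K, 91) = 0.
So the input to E for block [4] is 91.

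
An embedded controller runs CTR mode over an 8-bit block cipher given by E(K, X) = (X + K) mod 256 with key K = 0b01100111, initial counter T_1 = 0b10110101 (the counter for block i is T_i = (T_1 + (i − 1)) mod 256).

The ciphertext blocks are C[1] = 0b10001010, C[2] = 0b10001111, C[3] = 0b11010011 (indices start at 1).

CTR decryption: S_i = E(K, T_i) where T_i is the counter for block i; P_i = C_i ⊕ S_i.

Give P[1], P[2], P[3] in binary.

P[1]: T = 0b10110101, S = E(K, T) = 0b00011100; 0b10001010 ⊕ 0b00011100 = 0b10010110.
P[2]: T = 0b10110110, S = E(K, T) = 0b00011101; 0b10001111 ⊕ 0b00011101 = 0b10010010.
P[3]: T = 0b10110111, S = E(K, T) = 0b00011110; 0b11010011 ⊕ 0b00011110 = 0b11001101.

P[1] = 0b10010110, P[2] = 0b10010010, P[3] = 0b11001101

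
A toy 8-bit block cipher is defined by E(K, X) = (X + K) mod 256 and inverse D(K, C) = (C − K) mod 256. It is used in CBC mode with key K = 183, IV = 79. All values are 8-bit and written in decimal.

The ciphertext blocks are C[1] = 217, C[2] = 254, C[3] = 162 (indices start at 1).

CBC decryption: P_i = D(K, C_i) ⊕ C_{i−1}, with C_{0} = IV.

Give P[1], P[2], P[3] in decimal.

P[1] = 109, P[2] = 158, P[3] = 21

P[1]: D(K, 217) = 34; 34 ⊕ 79 = 109.
P[2]: D(K, 254) = 71; 71 ⊕ 217 = 158.
P[3]: D(K, 162) = 235; 235 ⊕ 254 = 21.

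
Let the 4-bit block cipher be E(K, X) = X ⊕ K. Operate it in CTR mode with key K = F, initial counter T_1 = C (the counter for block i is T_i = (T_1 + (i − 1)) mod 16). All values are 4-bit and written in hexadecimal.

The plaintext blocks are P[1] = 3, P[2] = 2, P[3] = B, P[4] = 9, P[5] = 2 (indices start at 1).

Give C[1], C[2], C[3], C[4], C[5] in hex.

CTR encryption: S_i = E(K, T_i) where T_i is the counter for block i; C_i = P_i ⊕ S_i.
C[1]: T = C, S = E(K, T) = 3; 3 ⊕ 3 = 0.
C[2]: T = D, S = E(K, T) = 2; 2 ⊕ 2 = 0.
C[3]: T = E, S = E(K, T) = 1; B ⊕ 1 = A.
C[4]: T = F, S = E(K, T) = 0; 9 ⊕ 0 = 9.
C[5]: T = 0, S = E(K, T) = F; 2 ⊕ F = D.

C[1] = 0, C[2] = 0, C[3] = A, C[4] = 9, C[5] = D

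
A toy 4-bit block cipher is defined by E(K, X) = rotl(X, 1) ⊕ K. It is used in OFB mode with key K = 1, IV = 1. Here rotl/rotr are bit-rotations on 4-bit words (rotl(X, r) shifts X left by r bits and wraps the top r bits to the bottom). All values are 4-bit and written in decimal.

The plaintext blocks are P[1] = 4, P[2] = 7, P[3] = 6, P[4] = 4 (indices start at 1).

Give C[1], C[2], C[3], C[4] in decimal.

C[1] = 7, C[2] = 0, C[3] = 9, C[4] = 10

OFB encryption: S_i = E(K, S_{i−1}) with S_{0} = IV; C_i = P_i ⊕ S_i.
C[1]: S = E(K, 1) = 3; 4 ⊕ 3 = 7.
C[2]: S = E(K, 3) = 7; 7 ⊕ 7 = 0.
C[3]: S = E(K, 7) = 15; 6 ⊕ 15 = 9.
C[4]: S = E(K, 15) = 14; 4 ⊕ 14 = 10.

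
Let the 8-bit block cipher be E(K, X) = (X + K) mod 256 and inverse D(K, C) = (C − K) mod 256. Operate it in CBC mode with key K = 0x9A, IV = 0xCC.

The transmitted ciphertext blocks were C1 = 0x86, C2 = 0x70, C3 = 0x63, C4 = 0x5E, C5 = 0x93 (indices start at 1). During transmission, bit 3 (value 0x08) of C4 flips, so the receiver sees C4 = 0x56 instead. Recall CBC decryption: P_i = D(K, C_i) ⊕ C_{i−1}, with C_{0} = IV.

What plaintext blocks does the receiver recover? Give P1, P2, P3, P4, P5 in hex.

P1 = 0x20, P2 = 0x50, P3 = 0xB9, P4 = 0xDF, P5 = 0xAF

Only C4 changed, to 0x56. In CBC, a change in C_i garbles P_i and flips the same bit in P_{i+1}. Decrypting the received ciphertext:
P1: D(K, 0x86) = 0xEC; 0xEC ⊕ 0xCC = 0x20.
P2: D(K, 0x70) = 0xD6; 0xD6 ⊕ 0x86 = 0x50.
P3: D(K, 0x63) = 0xC9; 0xC9 ⊕ 0x70 = 0xB9.
P4: D(K, 0x56) = 0xBC; 0xBC ⊕ 0x63 = 0xDF.
P5: D(K, 0x93) = 0xF9; 0xF9 ⊕ 0x56 = 0xAF.
Blocks that differ from the original plaintext: P4, P5.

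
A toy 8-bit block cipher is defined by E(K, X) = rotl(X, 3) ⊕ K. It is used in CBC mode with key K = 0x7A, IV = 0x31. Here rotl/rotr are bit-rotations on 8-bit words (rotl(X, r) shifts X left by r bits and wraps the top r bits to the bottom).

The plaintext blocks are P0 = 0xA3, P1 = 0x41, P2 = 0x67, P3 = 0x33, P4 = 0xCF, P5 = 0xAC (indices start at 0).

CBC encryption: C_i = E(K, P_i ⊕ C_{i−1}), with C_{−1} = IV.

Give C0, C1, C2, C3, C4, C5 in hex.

C0: P0 ⊕ 0x31 = 0x92; E(K, 0x92) = 0xEE.
C1: P1 ⊕ 0xEE = 0xAF; E(K, 0xAF) = 0x07.
C2: P2 ⊕ 0x07 = 0x60; E(K, 0x60) = 0x79.
C3: P3 ⊕ 0x79 = 0x4A; E(K, 0x4A) = 0x28.
C4: P4 ⊕ 0x28 = 0xE7; E(K, 0xE7) = 0x45.
C5: P5 ⊕ 0x45 = 0xE9; E(K, 0xE9) = 0x35.

C0 = 0xEE, C1 = 0x07, C2 = 0x79, C3 = 0x28, C4 = 0x45, C5 = 0x35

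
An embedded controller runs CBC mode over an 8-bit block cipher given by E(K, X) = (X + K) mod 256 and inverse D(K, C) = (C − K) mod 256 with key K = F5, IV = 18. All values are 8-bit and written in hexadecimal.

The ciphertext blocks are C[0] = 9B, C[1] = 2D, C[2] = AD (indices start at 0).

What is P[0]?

CBC decryption: P_i = D(K, C_i) ⊕ C_{i−1}, with C_{−1} = IV.
P[0]: D(K, 9B) = A6; A6 ⊕ 18 = BE.

P[0] = BE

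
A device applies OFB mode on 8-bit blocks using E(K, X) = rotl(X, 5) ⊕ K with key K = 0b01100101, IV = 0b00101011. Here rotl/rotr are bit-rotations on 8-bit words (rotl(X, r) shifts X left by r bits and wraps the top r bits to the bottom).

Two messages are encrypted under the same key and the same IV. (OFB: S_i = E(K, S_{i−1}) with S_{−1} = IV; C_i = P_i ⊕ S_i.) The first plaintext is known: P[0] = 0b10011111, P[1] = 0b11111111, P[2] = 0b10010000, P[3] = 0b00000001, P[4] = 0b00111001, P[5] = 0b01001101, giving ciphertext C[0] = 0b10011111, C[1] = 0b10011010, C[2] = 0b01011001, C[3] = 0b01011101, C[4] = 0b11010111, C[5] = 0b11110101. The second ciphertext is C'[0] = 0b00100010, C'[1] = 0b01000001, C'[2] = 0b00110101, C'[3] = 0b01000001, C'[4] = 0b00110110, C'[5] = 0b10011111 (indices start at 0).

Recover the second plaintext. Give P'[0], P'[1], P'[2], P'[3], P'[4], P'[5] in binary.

In OFB with a reused IV, both messages share the same keystream S_i, so C_i ⊕ C'_i = P_i ⊕ P'_i and thus P'_i = P_i ⊕ C_i ⊕ C'_i.
P'[0]: 0b10011111 ⊕ 0b10011111 ⊕ 0b00100010 = 0b00100010.
P'[1]: 0b11111111 ⊕ 0b10011010 ⊕ 0b01000001 = 0b00100100.
P'[2]: 0b10010000 ⊕ 0b01011001 ⊕ 0b00110101 = 0b11111100.
P'[3]: 0b00000001 ⊕ 0b01011101 ⊕ 0b01000001 = 0b00011101.
P'[4]: 0b00111001 ⊕ 0b11010111 ⊕ 0b00110110 = 0b11011000.
P'[5]: 0b01001101 ⊕ 0b11110101 ⊕ 0b10011111 = 0b00100111.

P'[0] = 0b00100010, P'[1] = 0b00100100, P'[2] = 0b11111100, P'[3] = 0b00011101, P'[4] = 0b11011000, P'[5] = 0b00100111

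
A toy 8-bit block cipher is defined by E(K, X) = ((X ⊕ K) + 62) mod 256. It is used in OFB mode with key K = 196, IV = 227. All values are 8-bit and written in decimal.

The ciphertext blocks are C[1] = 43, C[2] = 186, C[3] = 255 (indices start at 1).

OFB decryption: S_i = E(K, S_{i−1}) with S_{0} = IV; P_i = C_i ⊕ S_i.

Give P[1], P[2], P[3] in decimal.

P[1]: S = E(K, 227) = 101; 43 ⊕ 101 = 78.
P[2]: S = E(K, 101) = 223; 186 ⊕ 223 = 101.
P[3]: S = E(K, 223) = 89; 255 ⊕ 89 = 166.

P[1] = 78, P[2] = 101, P[3] = 166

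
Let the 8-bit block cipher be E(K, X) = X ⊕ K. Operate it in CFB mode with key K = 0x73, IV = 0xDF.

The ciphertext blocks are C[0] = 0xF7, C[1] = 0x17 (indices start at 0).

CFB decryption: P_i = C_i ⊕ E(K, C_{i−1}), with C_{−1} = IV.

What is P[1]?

P[1]: E(K, 0xF7) = 0x84; 0x17 ⊕ 0x84 = 0x93.

P[1] = 0x93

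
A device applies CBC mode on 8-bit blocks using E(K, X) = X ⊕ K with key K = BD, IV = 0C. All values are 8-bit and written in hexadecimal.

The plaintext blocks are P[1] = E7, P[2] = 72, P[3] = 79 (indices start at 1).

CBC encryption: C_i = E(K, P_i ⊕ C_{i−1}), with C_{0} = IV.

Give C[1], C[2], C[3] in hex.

C[1]: P[1] ⊕ 0C = EB; E(K, EB) = 56.
C[2]: P[2] ⊕ 56 = 24; E(K, 24) = 99.
C[3]: P[3] ⊕ 99 = E0; E(K, E0) = 5D.

C[1] = 56, C[2] = 99, C[3] = 5D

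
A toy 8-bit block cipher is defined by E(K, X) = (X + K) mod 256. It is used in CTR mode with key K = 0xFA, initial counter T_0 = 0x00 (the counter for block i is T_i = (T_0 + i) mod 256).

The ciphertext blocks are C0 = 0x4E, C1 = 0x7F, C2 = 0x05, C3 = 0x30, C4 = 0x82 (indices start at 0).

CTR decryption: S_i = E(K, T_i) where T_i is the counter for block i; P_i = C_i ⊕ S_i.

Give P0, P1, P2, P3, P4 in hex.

P0 = 0xB4, P1 = 0x84, P2 = 0xF9, P3 = 0xCD, P4 = 0x7C

P0: T = 0x00, S = E(K, T) = 0xFA; 0x4E ⊕ 0xFA = 0xB4.
P1: T = 0x01, S = E(K, T) = 0xFB; 0x7F ⊕ 0xFB = 0x84.
P2: T = 0x02, S = E(K, T) = 0xFC; 0x05 ⊕ 0xFC = 0xF9.
P3: T = 0x03, S = E(K, T) = 0xFD; 0x30 ⊕ 0xFD = 0xCD.
P4: T = 0x04, S = E(K, T) = 0xFE; 0x82 ⊕ 0xFE = 0x7C.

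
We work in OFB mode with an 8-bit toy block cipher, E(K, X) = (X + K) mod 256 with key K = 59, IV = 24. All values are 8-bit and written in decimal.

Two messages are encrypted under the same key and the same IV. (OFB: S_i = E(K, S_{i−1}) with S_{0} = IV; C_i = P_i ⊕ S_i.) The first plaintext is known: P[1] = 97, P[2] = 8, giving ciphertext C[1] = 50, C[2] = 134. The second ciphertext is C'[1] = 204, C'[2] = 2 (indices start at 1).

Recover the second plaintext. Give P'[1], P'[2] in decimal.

In OFB with a reused IV, both messages share the same keystream S_i, so C_i ⊕ C'_i = P_i ⊕ P'_i and thus P'_i = P_i ⊕ C_i ⊕ C'_i.
P'[1]: 97 ⊕ 50 ⊕ 204 = 159.
P'[2]: 8 ⊕ 134 ⊕ 2 = 140.

P'[1] = 159, P'[2] = 140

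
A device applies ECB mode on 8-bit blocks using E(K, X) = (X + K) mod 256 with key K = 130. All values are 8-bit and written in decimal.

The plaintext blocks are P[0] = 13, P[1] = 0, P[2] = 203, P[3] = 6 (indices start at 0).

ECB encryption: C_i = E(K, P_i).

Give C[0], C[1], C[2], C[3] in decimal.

C[0] = 143, C[1] = 130, C[2] = 77, C[3] = 136

C[0]: E(K, 13) = 143.
C[1]: E(K, 0) = 130.
C[2]: E(K, 203) = 77.
C[3]: E(K, 6) = 136.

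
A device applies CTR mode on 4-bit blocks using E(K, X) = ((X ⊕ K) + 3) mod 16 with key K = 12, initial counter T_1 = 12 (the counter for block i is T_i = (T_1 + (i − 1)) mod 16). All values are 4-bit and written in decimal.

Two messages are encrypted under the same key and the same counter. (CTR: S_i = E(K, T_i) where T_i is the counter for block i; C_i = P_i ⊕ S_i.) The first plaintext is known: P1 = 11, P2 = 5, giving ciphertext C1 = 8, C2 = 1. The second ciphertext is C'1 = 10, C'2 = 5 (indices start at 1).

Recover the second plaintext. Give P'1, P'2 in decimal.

In CTR with a reused counter, both messages share the same keystream S_i, so C_i ⊕ C'_i = P_i ⊕ P'_i and thus P'_i = P_i ⊕ C_i ⊕ C'_i.
P'1: 11 ⊕ 8 ⊕ 10 = 9.
P'2: 5 ⊕ 1 ⊕ 5 = 1.

P'1 = 9, P'2 = 1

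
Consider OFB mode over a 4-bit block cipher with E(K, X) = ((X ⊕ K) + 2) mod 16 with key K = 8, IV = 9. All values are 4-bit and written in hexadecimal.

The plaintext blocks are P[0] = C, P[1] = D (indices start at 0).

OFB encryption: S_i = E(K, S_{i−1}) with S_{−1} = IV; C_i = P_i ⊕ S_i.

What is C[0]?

C[0] = F

C[0]: S = E(K, 9) = 3; C ⊕ 3 = F.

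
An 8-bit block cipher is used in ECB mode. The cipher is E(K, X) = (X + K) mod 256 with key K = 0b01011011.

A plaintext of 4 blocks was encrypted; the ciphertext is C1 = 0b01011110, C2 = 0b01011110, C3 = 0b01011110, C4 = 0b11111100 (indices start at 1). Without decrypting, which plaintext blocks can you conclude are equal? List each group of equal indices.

P1 = P2 = P3

ECB encrypts each block independently with the same key, so equal ciphertext blocks imply equal plaintext blocks.
C1 = C2 = C3 = 0b01011110, so P1 = P2 = P3.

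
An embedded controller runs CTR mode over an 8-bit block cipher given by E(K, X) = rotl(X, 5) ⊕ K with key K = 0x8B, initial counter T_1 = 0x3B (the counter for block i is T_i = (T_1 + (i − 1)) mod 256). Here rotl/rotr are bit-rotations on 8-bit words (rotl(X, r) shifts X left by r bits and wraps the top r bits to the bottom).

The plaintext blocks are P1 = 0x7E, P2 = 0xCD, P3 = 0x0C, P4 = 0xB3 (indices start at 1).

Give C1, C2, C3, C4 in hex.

C1 = 0x92, C2 = 0xC1, C3 = 0x20, C4 = 0xFF

CTR encryption: S_i = E(K, T_i) where T_i is the counter for block i; C_i = P_i ⊕ S_i.
C1: T = 0x3B, S = E(K, T) = 0xEC; 0x7E ⊕ 0xEC = 0x92.
C2: T = 0x3C, S = E(K, T) = 0x0C; 0xCD ⊕ 0x0C = 0xC1.
C3: T = 0x3D, S = E(K, T) = 0x2C; 0x0C ⊕ 0x2C = 0x20.
C4: T = 0x3E, S = E(K, T) = 0x4C; 0xB3 ⊕ 0x4C = 0xFF.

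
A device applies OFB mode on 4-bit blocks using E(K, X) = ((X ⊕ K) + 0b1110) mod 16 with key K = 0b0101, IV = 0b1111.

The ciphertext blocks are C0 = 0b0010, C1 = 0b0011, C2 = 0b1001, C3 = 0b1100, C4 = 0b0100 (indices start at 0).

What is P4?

OFB decryption: S_i = E(K, S_{i−1}) with S_{−1} = IV; P_i = C_i ⊕ S_i.
P0: S = E(K, 0b1111) = 0b1000; 0b0010 ⊕ 0b1000 = 0b1010.
P1: S = E(K, 0b1000) = 0b1011; 0b0011 ⊕ 0b1011 = 0b1000.
P2: S = E(K, 0b1011) = 0b1100; 0b1001 ⊕ 0b1100 = 0b0101.
P3: S = E(K, 0b1100) = 0b0111; 0b1100 ⊕ 0b0111 = 0b1011.
P4: S = E(K, 0b0111) = 0b0000; 0b0100 ⊕ 0b0000 = 0b0100.

P4 = 0b0100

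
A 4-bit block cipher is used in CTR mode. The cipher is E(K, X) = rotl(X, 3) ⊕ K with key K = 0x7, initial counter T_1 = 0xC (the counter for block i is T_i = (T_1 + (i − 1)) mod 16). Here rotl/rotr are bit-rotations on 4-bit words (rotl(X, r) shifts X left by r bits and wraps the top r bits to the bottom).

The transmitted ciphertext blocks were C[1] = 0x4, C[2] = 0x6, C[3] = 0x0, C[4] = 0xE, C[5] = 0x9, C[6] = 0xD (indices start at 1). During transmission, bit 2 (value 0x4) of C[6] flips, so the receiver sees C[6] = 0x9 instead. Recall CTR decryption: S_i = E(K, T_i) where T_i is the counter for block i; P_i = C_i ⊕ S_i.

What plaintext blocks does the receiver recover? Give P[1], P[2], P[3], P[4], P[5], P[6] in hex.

P[1] = 0x5, P[2] = 0xF, P[3] = 0x0, P[4] = 0x6, P[5] = 0xE, P[6] = 0x6

Only C[6] changed, to 0x9. In CTR, a change in C_i flips the same bit in P_i only; the keystream is unaffected. Decrypting the received ciphertext:
P[1]: T = 0xC, S = E(K, T) = 0x1; 0x4 ⊕ 0x1 = 0x5.
P[2]: T = 0xD, S = E(K, T) = 0x9; 0x6 ⊕ 0x9 = 0xF.
P[3]: T = 0xE, S = E(K, T) = 0x0; 0x0 ⊕ 0x0 = 0x0.
P[4]: T = 0xF, S = E(K, T) = 0x8; 0xE ⊕ 0x8 = 0x6.
P[5]: T = 0x0, S = E(K, T) = 0x7; 0x9 ⊕ 0x7 = 0xE.
P[6]: T = 0x1, S = E(K, T) = 0xF; 0x9 ⊕ 0xF = 0x6.
Blocks that differ from the original plaintext: P[6].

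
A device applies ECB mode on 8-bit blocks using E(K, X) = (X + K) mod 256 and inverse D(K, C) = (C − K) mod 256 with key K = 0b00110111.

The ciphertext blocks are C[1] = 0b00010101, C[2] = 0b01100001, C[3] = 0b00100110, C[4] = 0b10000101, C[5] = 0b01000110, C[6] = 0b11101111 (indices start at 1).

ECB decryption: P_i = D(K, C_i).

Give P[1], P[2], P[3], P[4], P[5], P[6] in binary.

P[1] = 0b11011110, P[2] = 0b00101010, P[3] = 0b11101111, P[4] = 0b01001110, P[5] = 0b00001111, P[6] = 0b10111000

P[1]: D(K, 0b00010101) = 0b11011110.
P[2]: D(K, 0b01100001) = 0b00101010.
P[3]: D(K, 0b00100110) = 0b11101111.
P[4]: D(K, 0b10000101) = 0b01001110.
P[5]: D(K, 0b01000110) = 0b00001111.
P[6]: D(K, 0b11101111) = 0b10111000.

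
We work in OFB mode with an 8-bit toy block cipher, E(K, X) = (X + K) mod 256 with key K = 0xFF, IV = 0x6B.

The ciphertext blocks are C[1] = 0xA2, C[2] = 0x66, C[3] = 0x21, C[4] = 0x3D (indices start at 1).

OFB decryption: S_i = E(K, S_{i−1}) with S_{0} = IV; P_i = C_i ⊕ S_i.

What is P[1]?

P[1] = 0xC8

P[1]: S = E(K, 0x6B) = 0x6A; 0xA2 ⊕ 0x6A = 0xC8.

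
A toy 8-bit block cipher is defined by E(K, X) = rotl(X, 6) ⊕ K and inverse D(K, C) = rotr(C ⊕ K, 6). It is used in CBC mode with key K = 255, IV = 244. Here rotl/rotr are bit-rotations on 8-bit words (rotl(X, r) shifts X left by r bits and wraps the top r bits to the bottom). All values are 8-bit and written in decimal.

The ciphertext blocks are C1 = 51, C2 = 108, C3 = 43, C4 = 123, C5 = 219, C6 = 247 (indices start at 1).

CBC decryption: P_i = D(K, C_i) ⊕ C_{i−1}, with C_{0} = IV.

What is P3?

P3 = 63

P3: D(K, 43) = 83; 83 ⊕ 108 = 63.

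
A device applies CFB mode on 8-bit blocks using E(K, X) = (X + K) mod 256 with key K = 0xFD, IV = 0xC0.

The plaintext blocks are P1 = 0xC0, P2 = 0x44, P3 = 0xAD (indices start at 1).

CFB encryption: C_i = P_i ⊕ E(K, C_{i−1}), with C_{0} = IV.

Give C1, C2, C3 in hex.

C1 = 0x7D, C2 = 0x3E, C3 = 0x96

C1: E(K, 0xC0) = 0xBD; 0xC0 ⊕ 0xBD = 0x7D.
C2: E(K, 0x7D) = 0x7A; 0x44 ⊕ 0x7A = 0x3E.
C3: E(K, 0x3E) = 0x3B; 0xAD ⊕ 0x3B = 0x96.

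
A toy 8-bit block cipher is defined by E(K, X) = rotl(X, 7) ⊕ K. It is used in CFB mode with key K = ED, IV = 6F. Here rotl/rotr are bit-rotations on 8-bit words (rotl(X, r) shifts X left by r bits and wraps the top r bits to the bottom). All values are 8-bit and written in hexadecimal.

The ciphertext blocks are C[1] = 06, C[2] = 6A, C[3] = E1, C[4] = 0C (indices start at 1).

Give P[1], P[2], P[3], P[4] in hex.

CFB decryption: P_i = C_i ⊕ E(K, C_{i−1}), with C_{0} = IV.
P[1]: E(K, 6F) = 5A; 06 ⊕ 5A = 5C.
P[2]: E(K, 06) = EE; 6A ⊕ EE = 84.
P[3]: E(K, 6A) = D8; E1 ⊕ D8 = 39.
P[4]: E(K, E1) = 1D; 0C ⊕ 1D = 11.

P[1] = 5C, P[2] = 84, P[3] = 39, P[4] = 11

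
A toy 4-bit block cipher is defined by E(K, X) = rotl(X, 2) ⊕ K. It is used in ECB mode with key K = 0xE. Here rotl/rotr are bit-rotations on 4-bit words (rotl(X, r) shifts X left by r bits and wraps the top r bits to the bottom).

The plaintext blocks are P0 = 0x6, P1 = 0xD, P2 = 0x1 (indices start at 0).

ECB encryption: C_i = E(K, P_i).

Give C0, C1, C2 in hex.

C0 = 0x7, C1 = 0x9, C2 = 0xA

C0: E(K, 0x6) = 0x7.
C1: E(K, 0xD) = 0x9.
C2: E(K, 0x1) = 0xA.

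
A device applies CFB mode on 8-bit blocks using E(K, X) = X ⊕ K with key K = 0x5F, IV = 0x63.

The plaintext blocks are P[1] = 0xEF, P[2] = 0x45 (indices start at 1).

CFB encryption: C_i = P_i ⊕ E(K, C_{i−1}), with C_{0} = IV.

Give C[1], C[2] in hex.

C[1]: E(K, 0x63) = 0x3C; 0xEF ⊕ 0x3C = 0xD3.
C[2]: E(K, 0xD3) = 0x8C; 0x45 ⊕ 0x8C = 0xC9.

C[1] = 0xD3, C[2] = 0xC9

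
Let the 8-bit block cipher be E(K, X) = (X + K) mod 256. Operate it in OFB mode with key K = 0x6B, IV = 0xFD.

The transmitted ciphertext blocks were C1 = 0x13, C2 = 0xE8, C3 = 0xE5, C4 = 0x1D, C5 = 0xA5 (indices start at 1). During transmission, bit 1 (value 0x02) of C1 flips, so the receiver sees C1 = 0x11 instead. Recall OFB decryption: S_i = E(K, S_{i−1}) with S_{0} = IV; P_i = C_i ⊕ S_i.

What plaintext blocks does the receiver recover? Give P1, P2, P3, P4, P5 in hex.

Only C1 changed, to 0x11. In OFB, a change in C_i flips the same bit in P_i only; the keystream is unaffected. Decrypting the received ciphertext:
P1: S = E(K, 0xFD) = 0x68; 0x11 ⊕ 0x68 = 0x79.
P2: S = E(K, 0x68) = 0xD3; 0xE8 ⊕ 0xD3 = 0x3B.
P3: S = E(K, 0xD3) = 0x3E; 0xE5 ⊕ 0x3E = 0xDB.
P4: S = E(K, 0x3E) = 0xA9; 0x1D ⊕ 0xA9 = 0xB4.
P5: S = E(K, 0xA9) = 0x14; 0xA5 ⊕ 0x14 = 0xB1.
Blocks that differ from the original plaintext: P1.

P1 = 0x79, P2 = 0x3B, P3 = 0xDB, P4 = 0xB4, P5 = 0xB1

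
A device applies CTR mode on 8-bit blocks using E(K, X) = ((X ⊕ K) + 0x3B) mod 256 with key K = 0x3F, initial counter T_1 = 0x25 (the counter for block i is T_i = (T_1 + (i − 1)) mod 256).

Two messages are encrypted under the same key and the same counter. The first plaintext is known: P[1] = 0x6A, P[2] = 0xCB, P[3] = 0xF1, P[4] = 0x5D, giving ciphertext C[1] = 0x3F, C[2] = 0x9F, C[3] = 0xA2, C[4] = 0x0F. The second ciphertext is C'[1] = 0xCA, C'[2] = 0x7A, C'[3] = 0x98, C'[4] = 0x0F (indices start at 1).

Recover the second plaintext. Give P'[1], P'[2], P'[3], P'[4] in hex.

P'[1] = 0x9F, P'[2] = 0x2E, P'[3] = 0xCB, P'[4] = 0x5D

In CTR with a reused counter, both messages share the same keystream S_i, so C_i ⊕ C'_i = P_i ⊕ P'_i and thus P'_i = P_i ⊕ C_i ⊕ C'_i.
P'[1]: 0x6A ⊕ 0x3F ⊕ 0xCA = 0x9F.
P'[2]: 0xCB ⊕ 0x9F ⊕ 0x7A = 0x2E.
P'[3]: 0xF1 ⊕ 0xA2 ⊕ 0x98 = 0xCB.
P'[4]: 0x5D ⊕ 0x0F ⊕ 0x0F = 0x5D.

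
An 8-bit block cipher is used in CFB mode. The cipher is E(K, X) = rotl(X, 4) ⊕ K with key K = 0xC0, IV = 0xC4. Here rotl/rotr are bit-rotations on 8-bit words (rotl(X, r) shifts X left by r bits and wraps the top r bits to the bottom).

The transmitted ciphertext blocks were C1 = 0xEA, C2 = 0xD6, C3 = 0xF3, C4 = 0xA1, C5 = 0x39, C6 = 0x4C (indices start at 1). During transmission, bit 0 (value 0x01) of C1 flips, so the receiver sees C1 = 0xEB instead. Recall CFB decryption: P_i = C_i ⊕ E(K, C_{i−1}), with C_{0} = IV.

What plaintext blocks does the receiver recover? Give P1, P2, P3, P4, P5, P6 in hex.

P1 = 0x67, P2 = 0xA8, P3 = 0x5E, P4 = 0x5E, P5 = 0xE3, P6 = 0x1F

Only C1 changed, to 0xEB. In CFB, a change in C_i flips the same bit in P_i and garbles P_{i+1}. Decrypting the received ciphertext:
P1: E(K, 0xC4) = 0x8C; 0xEB ⊕ 0x8C = 0x67.
P2: E(K, 0xEB) = 0x7E; 0xD6 ⊕ 0x7E = 0xA8.
P3: E(K, 0xD6) = 0xAD; 0xF3 ⊕ 0xAD = 0x5E.
P4: E(K, 0xF3) = 0xFF; 0xA1 ⊕ 0xFF = 0x5E.
P5: E(K, 0xA1) = 0xDA; 0x39 ⊕ 0xDA = 0xE3.
P6: E(K, 0x39) = 0x53; 0x4C ⊕ 0x53 = 0x1F.
Blocks that differ from the original plaintext: P1, P2.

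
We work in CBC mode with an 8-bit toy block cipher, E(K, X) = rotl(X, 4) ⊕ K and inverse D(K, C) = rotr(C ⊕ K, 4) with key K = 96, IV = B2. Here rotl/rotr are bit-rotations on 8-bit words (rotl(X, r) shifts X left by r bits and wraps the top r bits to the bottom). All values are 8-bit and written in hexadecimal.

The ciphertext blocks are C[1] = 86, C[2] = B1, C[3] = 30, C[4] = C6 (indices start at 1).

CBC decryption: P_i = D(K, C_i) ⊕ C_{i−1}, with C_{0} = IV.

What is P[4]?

P[4] = 35

P[4]: D(K, C6) = 05; 05 ⊕ 30 = 35.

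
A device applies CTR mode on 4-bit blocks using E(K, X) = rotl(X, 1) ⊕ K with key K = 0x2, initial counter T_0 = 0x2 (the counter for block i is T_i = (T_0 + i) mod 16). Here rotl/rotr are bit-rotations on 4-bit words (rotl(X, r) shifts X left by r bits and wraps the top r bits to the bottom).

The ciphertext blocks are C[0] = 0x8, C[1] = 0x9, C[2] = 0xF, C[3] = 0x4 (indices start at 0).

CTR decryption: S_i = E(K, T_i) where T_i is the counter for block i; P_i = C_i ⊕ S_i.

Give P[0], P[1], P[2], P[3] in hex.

P[0] = 0xE, P[1] = 0xD, P[2] = 0x5, P[3] = 0xC

P[0]: T = 0x2, S = E(K, T) = 0x6; 0x8 ⊕ 0x6 = 0xE.
P[1]: T = 0x3, S = E(K, T) = 0x4; 0x9 ⊕ 0x4 = 0xD.
P[2]: T = 0x4, S = E(K, T) = 0xA; 0xF ⊕ 0xA = 0x5.
P[3]: T = 0x5, S = E(K, T) = 0x8; 0x4 ⊕ 0x8 = 0xC.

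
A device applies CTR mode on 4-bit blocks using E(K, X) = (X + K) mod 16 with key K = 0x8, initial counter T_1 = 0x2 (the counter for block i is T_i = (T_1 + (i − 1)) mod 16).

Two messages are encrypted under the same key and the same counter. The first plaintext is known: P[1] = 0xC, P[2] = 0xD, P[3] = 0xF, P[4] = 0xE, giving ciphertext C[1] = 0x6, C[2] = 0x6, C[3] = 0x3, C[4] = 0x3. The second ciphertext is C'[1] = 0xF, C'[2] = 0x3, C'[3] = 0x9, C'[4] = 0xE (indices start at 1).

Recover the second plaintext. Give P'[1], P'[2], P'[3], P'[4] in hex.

In CTR with a reused counter, both messages share the same keystream S_i, so C_i ⊕ C'_i = P_i ⊕ P'_i and thus P'_i = P_i ⊕ C_i ⊕ C'_i.
P'[1]: 0xC ⊕ 0x6 ⊕ 0xF = 0x5.
P'[2]: 0xD ⊕ 0x6 ⊕ 0x3 = 0x8.
P'[3]: 0xF ⊕ 0x3 ⊕ 0x9 = 0x5.
P'[4]: 0xE ⊕ 0x3 ⊕ 0xE = 0x3.

P'[1] = 0x5, P'[2] = 0x8, P'[3] = 0x5, P'[4] = 0x3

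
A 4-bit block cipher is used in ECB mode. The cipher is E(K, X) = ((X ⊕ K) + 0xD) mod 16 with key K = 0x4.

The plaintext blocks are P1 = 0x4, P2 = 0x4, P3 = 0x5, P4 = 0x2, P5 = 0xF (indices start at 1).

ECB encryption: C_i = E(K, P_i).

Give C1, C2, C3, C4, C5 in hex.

C1: E(K, 0x4) = 0xD.
C2: E(K, 0x4) = 0xD.
C3: E(K, 0x5) = 0xE.
C4: E(K, 0x2) = 0x3.
C5: E(K, 0xF) = 0x8.

C1 = 0xD, C2 = 0xD, C3 = 0xE, C4 = 0x3, C5 = 0x8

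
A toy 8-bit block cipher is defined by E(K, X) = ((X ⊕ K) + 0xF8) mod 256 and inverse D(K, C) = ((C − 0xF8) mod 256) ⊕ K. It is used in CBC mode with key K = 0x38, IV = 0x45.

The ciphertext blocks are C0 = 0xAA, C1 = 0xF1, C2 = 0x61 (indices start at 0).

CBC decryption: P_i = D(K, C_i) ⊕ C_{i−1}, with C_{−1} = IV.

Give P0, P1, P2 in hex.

P0 = 0xCF, P1 = 0x6B, P2 = 0xA0

P0: D(K, 0xAA) = 0x8A; 0x8A ⊕ 0x45 = 0xCF.
P1: D(K, 0xF1) = 0xC1; 0xC1 ⊕ 0xAA = 0x6B.
P2: D(K, 0x61) = 0x51; 0x51 ⊕ 0xF1 = 0xA0.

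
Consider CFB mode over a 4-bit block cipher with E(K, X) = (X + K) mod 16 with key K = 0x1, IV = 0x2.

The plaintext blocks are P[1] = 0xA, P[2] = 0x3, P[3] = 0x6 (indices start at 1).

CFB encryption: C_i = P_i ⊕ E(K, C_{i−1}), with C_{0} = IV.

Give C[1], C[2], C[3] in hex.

C[1] = 0x9, C[2] = 0x9, C[3] = 0xC

C[1]: E(K, 0x2) = 0x3; 0xA ⊕ 0x3 = 0x9.
C[2]: E(K, 0x9) = 0xA; 0x3 ⊕ 0xA = 0x9.
C[3]: E(K, 0x9) = 0xA; 0x6 ⊕ 0xA = 0xC.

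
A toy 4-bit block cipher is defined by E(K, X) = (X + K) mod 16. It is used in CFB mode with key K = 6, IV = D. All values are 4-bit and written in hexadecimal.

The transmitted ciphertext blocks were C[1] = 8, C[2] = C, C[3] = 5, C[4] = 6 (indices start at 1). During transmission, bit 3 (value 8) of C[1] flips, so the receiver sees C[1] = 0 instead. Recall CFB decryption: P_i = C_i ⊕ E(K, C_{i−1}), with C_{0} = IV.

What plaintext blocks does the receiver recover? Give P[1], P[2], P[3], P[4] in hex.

Only C[1] changed, to 0. In CFB, a change in C_i flips the same bit in P_i and garbles P_{i+1}. Decrypting the received ciphertext:
P[1]: E(K, D) = 3; 0 ⊕ 3 = 3.
P[2]: E(K, 0) = 6; C ⊕ 6 = A.
P[3]: E(K, C) = 2; 5 ⊕ 2 = 7.
P[4]: E(K, 5) = B; 6 ⊕ B = D.
Blocks that differ from the original plaintext: P[1], P[2].

P[1] = 3, P[2] = A, P[3] = 7, P[4] = D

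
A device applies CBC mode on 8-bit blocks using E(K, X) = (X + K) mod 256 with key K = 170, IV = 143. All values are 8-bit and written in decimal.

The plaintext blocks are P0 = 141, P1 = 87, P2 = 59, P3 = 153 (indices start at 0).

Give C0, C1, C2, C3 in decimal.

CBC encryption: C_i = E(K, P_i ⊕ C_{i−1}), with C_{−1} = IV.
C0: P0 ⊕ 143 = 2; E(K, 2) = 172.
C1: P1 ⊕ 172 = 251; E(K, 251) = 165.
C2: P2 ⊕ 165 = 158; E(K, 158) = 72.
C3: P3 ⊕ 72 = 209; E(K, 209) = 123.

C0 = 172, C1 = 165, C2 = 72, C3 = 123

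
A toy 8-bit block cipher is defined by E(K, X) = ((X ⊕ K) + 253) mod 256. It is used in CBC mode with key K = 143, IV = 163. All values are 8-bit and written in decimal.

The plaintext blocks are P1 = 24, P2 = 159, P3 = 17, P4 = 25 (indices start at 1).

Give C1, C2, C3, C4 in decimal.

C1 = 49, C2 = 30, C3 = 125, C4 = 232

CBC encryption: C_i = E(K, P_i ⊕ C_{i−1}), with C_{0} = IV.
C1: P1 ⊕ 163 = 187; E(K, 187) = 49.
C2: P2 ⊕ 49 = 174; E(K, 174) = 30.
C3: P3 ⊕ 30 = 15; E(K, 15) = 125.
C4: P4 ⊕ 125 = 100; E(K, 100) = 232.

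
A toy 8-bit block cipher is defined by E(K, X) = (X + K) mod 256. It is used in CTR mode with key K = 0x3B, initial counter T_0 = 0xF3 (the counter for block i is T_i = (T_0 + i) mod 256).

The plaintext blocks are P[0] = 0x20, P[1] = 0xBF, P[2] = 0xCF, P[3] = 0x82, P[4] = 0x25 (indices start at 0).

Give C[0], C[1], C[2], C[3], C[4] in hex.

CTR encryption: S_i = E(K, T_i) where T_i is the counter for block i; C_i = P_i ⊕ S_i.
C[0]: T = 0xF3, S = E(K, T) = 0x2E; 0x20 ⊕ 0x2E = 0x0E.
C[1]: T = 0xF4, S = E(K, T) = 0x2F; 0xBF ⊕ 0x2F = 0x90.
C[2]: T = 0xF5, S = E(K, T) = 0x30; 0xCF ⊕ 0x30 = 0xFF.
C[3]: T = 0xF6, S = E(K, T) = 0x31; 0x82 ⊕ 0x31 = 0xB3.
C[4]: T = 0xF7, S = E(K, T) = 0x32; 0x25 ⊕ 0x32 = 0x17.

C[0] = 0x0E, C[1] = 0x90, C[2] = 0xFF, C[3] = 0xB3, C[4] = 0x17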